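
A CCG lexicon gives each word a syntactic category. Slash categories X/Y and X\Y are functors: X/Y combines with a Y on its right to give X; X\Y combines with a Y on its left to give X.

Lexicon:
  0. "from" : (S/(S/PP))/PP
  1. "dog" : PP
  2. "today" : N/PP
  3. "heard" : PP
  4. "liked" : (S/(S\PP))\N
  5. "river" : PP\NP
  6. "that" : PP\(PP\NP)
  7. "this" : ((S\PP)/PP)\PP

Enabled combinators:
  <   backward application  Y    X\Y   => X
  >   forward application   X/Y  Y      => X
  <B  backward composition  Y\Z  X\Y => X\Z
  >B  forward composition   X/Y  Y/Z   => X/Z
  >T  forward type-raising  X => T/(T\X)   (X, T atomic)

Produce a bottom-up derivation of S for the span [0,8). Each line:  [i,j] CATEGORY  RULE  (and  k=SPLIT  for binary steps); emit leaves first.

[0,8] S   >
  [0,2] S/(S/PP)   >
    [0,1] "from" : (S/(S/PP))/PP
    [1,2] "dog" : PP
  [2,8] S/PP   >B
    [2,5] S/(S\PP)   <
      [2,4] N   >
        [2,3] "today" : N/PP
        [3,4] "heard" : PP
      [4,5] "liked" : (S/(S\PP))\N
    [5,8] (S\PP)/PP   <
      [5,7] PP   <
        [5,6] "river" : PP\NP
        [6,7] "that" : PP\(PP\NP)
      [7,8] "this" : ((S\PP)/PP)\PP

[0,1] (S/(S/PP))/PP  lex  "from"
[1,2] PP  lex  "dog"
[0,2] S/(S/PP)  >  k=1
[2,3] N/PP  lex  "today"
[3,4] PP  lex  "heard"
[2,4] N  >  k=3
[4,5] (S/(S\PP))\N  lex  "liked"
[2,5] S/(S\PP)  <  k=4
[5,6] PP\NP  lex  "river"
[6,7] PP\(PP\NP)  lex  "that"
[5,7] PP  <  k=6
[7,8] ((S\PP)/PP)\PP  lex  "this"
[5,8] (S\PP)/PP  <  k=7
[2,8] S/PP  >B  k=5
[0,8] S  >  k=2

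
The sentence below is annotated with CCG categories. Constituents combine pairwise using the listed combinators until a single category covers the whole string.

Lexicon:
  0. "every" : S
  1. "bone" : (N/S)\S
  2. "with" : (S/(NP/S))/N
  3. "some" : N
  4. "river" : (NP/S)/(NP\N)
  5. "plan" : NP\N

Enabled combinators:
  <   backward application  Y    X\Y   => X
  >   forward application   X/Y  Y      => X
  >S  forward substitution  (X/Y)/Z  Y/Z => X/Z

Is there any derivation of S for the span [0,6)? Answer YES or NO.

S (N/S)\S (S/(NP/S))/N N (NP/S)/(NP\N) NP\N
CKY chart[0,6] = {N}; S ∉ chart

NO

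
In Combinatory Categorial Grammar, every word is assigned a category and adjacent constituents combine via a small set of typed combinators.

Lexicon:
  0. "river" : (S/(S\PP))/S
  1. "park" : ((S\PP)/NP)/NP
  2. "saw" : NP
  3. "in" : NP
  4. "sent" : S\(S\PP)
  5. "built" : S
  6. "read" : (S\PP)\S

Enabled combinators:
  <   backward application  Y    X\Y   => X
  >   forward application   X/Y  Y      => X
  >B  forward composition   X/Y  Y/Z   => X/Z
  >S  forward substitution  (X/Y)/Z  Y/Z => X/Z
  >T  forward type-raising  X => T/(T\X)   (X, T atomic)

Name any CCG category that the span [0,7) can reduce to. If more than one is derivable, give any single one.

S

[0,7] S   >
  [0,5] S/(S\PP)   >
    [0,1] "river" : (S/(S\PP))/S
    [1,5] S   <
      [1,4] S\PP   >
        [1,3] (S\PP)/NP   >
          [1,2] "park" : ((S\PP)/NP)/NP
          [2,3] "saw" : NP
        [3,4] "in" : NP
      [4,5] "sent" : S\(S\PP)
  [5,7] S\PP   <
    [5,6] "built" : S
    [6,7] "read" : (S\PP)\S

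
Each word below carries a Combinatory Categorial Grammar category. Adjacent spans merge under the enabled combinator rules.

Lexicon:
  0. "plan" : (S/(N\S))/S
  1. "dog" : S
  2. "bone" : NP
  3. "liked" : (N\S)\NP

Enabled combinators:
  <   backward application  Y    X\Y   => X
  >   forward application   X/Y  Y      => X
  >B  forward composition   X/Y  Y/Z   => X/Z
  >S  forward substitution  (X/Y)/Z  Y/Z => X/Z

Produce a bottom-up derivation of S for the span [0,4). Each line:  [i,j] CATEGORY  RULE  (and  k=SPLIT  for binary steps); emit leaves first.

[0,1] (S/(N\S))/S  lex  "plan"
[1,2] S  lex  "dog"
[0,2] S/(N\S)  >  k=1
[2,3] NP  lex  "bone"
[3,4] (N\S)\NP  lex  "liked"
[2,4] N\S  <  k=3
[0,4] S  >  k=2

[0,4] S   >
  [0,2] S/(N\S)   >
    [0,1] "plan" : (S/(N\S))/S
    [1,2] "dog" : S
  [2,4] N\S   <
    [2,3] "bone" : NP
    [3,4] "liked" : (N\S)\NP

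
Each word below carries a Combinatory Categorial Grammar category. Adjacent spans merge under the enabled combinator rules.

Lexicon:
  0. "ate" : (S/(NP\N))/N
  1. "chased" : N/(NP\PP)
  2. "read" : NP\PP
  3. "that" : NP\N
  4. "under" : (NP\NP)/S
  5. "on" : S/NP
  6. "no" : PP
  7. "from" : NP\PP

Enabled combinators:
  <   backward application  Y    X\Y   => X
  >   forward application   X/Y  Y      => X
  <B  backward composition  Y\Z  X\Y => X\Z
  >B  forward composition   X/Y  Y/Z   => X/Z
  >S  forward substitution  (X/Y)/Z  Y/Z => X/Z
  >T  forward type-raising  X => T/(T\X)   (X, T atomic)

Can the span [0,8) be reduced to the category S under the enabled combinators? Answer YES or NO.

[0,8] S   >
  [0,3] S/(NP\N)   >
    [0,1] "ate" : (S/(NP\N))/N
    [1,3] N   >
      [1,2] "chased" : N/(NP\PP)
      [2,3] "read" : NP\PP
  [3,8] NP\N   <B
    [3,4] "that" : NP\N
    [4,8] NP\NP   >
      [4,5] "under" : (NP\NP)/S
      [5,8] S   >
        [5,6] "on" : S/NP
        [6,8] NP   <
          [6,7] "no" : PP
          [7,8] "from" : NP\PP

YES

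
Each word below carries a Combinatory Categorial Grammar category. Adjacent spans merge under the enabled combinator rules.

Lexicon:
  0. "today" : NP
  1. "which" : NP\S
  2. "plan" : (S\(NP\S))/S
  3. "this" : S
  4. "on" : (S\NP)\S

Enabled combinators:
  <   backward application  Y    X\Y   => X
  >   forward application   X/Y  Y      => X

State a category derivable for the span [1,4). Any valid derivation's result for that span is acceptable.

[0,5] S   <
  [0,1] "today" : NP
  [1,5] S\NP   <
    [1,4] S   <
      [1,2] "which" : NP\S
      [2,4] S\(NP\S)   >
        [2,3] "plan" : (S\(NP\S))/S
        [3,4] "this" : S
    [4,5] "on" : (S\NP)\S

S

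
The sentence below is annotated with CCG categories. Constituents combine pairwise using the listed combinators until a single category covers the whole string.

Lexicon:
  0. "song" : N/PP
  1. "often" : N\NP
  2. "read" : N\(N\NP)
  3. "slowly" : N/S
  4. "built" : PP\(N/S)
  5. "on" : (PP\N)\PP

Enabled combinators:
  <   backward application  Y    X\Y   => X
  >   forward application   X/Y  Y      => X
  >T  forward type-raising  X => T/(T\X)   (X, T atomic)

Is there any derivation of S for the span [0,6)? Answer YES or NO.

NO

N/PP N\NP N\(N\NP) N/S PP\(N/S) (PP\N)\PP
CKY chart[0,6] = {N, N/(N\N), NP/(NP\N), PP/(PP\N), S/(S\N)}; S ∉ chart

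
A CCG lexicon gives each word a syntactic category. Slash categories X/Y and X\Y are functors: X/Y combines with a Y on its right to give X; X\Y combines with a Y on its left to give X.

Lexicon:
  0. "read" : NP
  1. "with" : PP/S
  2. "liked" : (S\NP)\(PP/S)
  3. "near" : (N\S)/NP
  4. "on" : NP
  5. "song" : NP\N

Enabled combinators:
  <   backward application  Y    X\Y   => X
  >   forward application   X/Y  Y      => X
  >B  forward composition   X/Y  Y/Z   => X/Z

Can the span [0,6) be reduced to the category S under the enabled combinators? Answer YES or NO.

NO

NP PP/S (S\NP)\(PP/S) (N\S)/NP NP NP\N
CKY chart[0,6] = {NP}; S ∉ chart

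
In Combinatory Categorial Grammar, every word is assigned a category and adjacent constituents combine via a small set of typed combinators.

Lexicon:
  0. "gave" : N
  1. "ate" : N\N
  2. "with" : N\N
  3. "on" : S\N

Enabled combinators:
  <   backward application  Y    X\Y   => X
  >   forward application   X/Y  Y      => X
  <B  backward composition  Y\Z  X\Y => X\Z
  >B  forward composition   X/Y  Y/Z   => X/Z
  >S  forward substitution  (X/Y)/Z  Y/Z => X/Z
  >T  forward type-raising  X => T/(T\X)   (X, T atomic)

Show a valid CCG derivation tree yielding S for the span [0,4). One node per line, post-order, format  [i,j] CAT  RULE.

[0,1] N  lex  "gave"
[0,1] S/(S\N)  >T
[1,2] N\N  lex  "ate"
[2,3] N\N  lex  "with"
[3,4] S\N  lex  "on"
[2,4] S\N  <B  k=3
[1,4] S\N  <B  k=2
[0,4] S  >  k=1

[0,4] S   >
  [0,1] S/(S\N)   >T
    [0,1] "gave" : N
  [1,4] S\N   <B
    [1,2] "ate" : N\N
    [2,4] S\N   <B
      [2,3] "with" : N\N
      [3,4] "on" : S\N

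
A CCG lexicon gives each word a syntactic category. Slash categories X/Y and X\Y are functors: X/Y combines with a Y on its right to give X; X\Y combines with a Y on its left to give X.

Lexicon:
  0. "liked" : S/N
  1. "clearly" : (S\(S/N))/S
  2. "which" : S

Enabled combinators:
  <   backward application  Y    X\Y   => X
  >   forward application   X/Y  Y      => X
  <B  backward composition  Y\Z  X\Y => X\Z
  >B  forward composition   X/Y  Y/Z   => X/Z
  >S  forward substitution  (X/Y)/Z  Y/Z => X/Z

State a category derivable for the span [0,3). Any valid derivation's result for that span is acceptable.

S

[0,3] S   <
  [0,1] "liked" : S/N
  [1,3] S\(S/N)   >
    [1,2] "clearly" : (S\(S/N))/S
    [2,3] "which" : S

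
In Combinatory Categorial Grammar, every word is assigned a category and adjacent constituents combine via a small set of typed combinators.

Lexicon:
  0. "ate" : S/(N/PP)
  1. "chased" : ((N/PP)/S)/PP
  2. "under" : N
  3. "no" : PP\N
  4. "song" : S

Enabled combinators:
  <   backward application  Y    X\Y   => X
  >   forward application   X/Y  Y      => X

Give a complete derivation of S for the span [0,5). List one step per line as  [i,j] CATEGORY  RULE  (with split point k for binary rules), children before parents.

[0,1] S/(N/PP)  lex  "ate"
[1,2] ((N/PP)/S)/PP  lex  "chased"
[2,3] N  lex  "under"
[3,4] PP\N  lex  "no"
[2,4] PP  <  k=3
[1,4] (N/PP)/S  >  k=2
[4,5] S  lex  "song"
[1,5] N/PP  >  k=4
[0,5] S  >  k=1

[0,5] S   >
  [0,1] "ate" : S/(N/PP)
  [1,5] N/PP   >
    [1,4] (N/PP)/S   >
      [1,2] "chased" : ((N/PP)/S)/PP
      [2,4] PP   <
        [2,3] "under" : N
        [3,4] "no" : PP\N
    [4,5] "song" : S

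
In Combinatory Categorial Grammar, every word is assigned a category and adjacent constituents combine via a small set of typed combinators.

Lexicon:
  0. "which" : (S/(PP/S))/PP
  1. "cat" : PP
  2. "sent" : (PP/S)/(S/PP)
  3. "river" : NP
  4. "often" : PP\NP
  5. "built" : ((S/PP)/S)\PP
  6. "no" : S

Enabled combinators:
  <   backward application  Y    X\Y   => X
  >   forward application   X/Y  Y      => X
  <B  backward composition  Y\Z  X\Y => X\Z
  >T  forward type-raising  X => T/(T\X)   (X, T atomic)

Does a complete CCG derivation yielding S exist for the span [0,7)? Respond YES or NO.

YES

[0,7] S   >
  [0,2] S/(PP/S)   >
    [0,1] "which" : (S/(PP/S))/PP
    [1,2] "cat" : PP
  [2,7] PP/S   >
    [2,3] "sent" : (PP/S)/(S/PP)
    [3,7] S/PP   >
      [3,6] (S/PP)/S   <
        [3,5] PP   >
          [3,4] PP/(PP\NP)   >T
            [3,4] "river" : NP
          [4,5] "often" : PP\NP
        [5,6] "built" : ((S/PP)/S)\PP
      [6,7] "no" : S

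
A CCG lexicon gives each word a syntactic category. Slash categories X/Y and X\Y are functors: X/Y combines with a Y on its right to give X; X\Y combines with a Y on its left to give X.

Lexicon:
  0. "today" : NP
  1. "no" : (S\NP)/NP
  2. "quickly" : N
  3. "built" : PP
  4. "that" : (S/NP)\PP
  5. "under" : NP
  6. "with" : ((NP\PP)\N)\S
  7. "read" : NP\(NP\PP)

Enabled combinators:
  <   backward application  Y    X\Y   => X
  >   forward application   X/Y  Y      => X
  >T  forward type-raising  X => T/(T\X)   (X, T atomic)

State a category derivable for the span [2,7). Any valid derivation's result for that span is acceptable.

NP\PP

[0,8] S   <
  [0,1] "today" : NP
  [1,8] S\NP   >
    [1,2] "no" : (S\NP)/NP
    [2,8] NP   <
      [2,7] NP\PP   <
        [2,3] "quickly" : N
        [3,7] (NP\PP)\N   <
          [3,6] S   >
            [3,5] S/NP   <
              [3,4] "built" : PP
              [4,5] "that" : (S/NP)\PP
            [5,6] "under" : NP
          [6,7] "with" : ((NP\PP)\N)\S
      [7,8] "read" : NP\(NP\PP)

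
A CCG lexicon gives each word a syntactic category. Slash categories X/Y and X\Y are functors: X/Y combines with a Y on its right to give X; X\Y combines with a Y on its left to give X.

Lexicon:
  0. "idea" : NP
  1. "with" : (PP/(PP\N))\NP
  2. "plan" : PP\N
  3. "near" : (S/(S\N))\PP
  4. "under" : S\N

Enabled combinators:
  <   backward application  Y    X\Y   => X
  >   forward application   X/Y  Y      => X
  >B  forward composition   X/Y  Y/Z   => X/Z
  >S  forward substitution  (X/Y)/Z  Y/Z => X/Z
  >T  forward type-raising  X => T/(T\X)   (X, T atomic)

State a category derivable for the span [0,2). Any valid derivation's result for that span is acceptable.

PP/(PP\N)

[0,5] S   >
  [0,4] S/(S\N)   <
    [0,3] PP   >
      [0,2] PP/(PP\N)   <
        [0,1] "idea" : NP
        [1,2] "with" : (PP/(PP\N))\NP
      [2,3] "plan" : PP\N
    [3,4] "near" : (S/(S\N))\PP
  [4,5] "under" : S\N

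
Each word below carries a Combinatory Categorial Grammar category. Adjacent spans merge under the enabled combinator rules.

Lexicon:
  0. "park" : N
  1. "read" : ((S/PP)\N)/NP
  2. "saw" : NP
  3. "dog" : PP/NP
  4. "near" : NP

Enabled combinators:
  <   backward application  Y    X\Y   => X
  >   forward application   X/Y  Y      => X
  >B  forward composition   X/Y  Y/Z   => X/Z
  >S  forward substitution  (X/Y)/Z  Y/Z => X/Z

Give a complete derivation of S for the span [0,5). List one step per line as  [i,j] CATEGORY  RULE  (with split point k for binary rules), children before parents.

[0,1] N  lex  "park"
[1,2] ((S/PP)\N)/NP  lex  "read"
[2,3] NP  lex  "saw"
[1,3] (S/PP)\N  >  k=2
[0,3] S/PP  <  k=1
[3,4] PP/NP  lex  "dog"
[4,5] NP  lex  "near"
[3,5] PP  >  k=4
[0,5] S  >  k=3

[0,5] S   >
  [0,3] S/PP   <
    [0,1] "park" : N
    [1,3] (S/PP)\N   >
      [1,2] "read" : ((S/PP)\N)/NP
      [2,3] "saw" : NP
  [3,5] PP   >
    [3,4] "dog" : PP/NP
    [4,5] "near" : NP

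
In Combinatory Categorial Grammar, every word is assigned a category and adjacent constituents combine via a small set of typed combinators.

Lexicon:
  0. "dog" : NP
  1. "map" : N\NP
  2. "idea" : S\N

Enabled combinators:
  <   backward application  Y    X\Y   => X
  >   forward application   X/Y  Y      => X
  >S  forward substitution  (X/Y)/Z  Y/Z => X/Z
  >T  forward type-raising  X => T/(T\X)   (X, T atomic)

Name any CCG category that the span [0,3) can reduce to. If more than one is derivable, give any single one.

S

[0,3] S   <
  [0,2] N   >
    [0,1] N/(N\NP)   >T
      [0,1] "dog" : NP
    [1,2] "map" : N\NP
  [2,3] "idea" : S\N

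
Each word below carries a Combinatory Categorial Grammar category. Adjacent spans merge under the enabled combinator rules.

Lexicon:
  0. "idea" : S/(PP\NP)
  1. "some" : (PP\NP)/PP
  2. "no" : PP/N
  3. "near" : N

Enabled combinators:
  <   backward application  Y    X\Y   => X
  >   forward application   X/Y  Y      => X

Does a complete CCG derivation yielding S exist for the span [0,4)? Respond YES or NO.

[0,4] S   >
  [0,1] "idea" : S/(PP\NP)
  [1,4] PP\NP   >
    [1,2] "some" : (PP\NP)/PP
    [2,4] PP   >
      [2,3] "no" : PP/N
      [3,4] "near" : N

YES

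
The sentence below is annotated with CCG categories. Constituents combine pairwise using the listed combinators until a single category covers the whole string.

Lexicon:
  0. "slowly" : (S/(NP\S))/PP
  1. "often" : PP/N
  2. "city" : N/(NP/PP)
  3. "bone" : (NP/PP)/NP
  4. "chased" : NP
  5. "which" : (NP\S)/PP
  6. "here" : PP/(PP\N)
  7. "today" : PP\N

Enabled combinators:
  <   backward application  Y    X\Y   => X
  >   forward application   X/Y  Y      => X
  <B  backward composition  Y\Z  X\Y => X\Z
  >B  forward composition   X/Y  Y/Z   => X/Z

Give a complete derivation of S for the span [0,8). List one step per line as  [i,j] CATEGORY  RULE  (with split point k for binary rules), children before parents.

[0,8] S   >
  [0,5] S/(NP\S)   >
    [0,1] "slowly" : (S/(NP\S))/PP
    [1,5] PP   >
      [1,2] "often" : PP/N
      [2,5] N   >
        [2,3] "city" : N/(NP/PP)
        [3,5] NP/PP   >
          [3,4] "bone" : (NP/PP)/NP
          [4,5] "chased" : NP
  [5,8] NP\S   >
    [5,6] "which" : (NP\S)/PP
    [6,8] PP   >
      [6,7] "here" : PP/(PP\N)
      [7,8] "today" : PP\N

[0,1] (S/(NP\S))/PP  lex  "slowly"
[1,2] PP/N  lex  "often"
[2,3] N/(NP/PP)  lex  "city"
[3,4] (NP/PP)/NP  lex  "bone"
[4,5] NP  lex  "chased"
[3,5] NP/PP  >  k=4
[2,5] N  >  k=3
[1,5] PP  >  k=2
[0,5] S/(NP\S)  >  k=1
[5,6] (NP\S)/PP  lex  "which"
[6,7] PP/(PP\N)  lex  "here"
[7,8] PP\N  lex  "today"
[6,8] PP  >  k=7
[5,8] NP\S  >  k=6
[0,8] S  >  k=5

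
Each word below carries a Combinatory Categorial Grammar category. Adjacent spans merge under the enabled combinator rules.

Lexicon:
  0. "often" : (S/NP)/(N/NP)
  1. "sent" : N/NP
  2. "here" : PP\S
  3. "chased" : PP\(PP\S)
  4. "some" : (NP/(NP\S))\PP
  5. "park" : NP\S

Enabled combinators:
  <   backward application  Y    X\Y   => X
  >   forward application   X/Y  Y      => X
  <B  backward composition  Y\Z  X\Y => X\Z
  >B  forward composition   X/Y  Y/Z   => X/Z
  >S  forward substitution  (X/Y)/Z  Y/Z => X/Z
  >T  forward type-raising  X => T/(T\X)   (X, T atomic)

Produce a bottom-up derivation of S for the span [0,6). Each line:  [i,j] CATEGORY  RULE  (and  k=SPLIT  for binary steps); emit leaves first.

[0,1] (S/NP)/(N/NP)  lex  "often"
[1,2] N/NP  lex  "sent"
[0,2] S/NP  >  k=1
[2,3] PP\S  lex  "here"
[3,4] PP\(PP\S)  lex  "chased"
[2,4] PP  <  k=3
[4,5] (NP/(NP\S))\PP  lex  "some"
[2,5] NP/(NP\S)  <  k=4
[5,6] NP\S  lex  "park"
[2,6] NP  >  k=5
[0,6] S  >  k=2

[0,6] S   >
  [0,2] S/NP   >
    [0,1] "often" : (S/NP)/(N/NP)
    [1,2] "sent" : N/NP
  [2,6] NP   >
    [2,5] NP/(NP\S)   <
      [2,4] PP   <
        [2,3] "here" : PP\S
        [3,4] "chased" : PP\(PP\S)
      [4,5] "some" : (NP/(NP\S))\PP
    [5,6] "park" : NP\S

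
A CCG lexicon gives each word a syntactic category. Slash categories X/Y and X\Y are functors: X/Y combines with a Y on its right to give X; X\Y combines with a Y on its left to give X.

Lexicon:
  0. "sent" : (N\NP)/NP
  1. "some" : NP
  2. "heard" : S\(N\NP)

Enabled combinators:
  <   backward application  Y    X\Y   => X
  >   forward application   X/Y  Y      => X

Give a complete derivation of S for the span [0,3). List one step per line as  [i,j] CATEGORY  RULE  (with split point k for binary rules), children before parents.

[0,3] S   <
  [0,2] N\NP   >
    [0,1] "sent" : (N\NP)/NP
    [1,2] "some" : NP
  [2,3] "heard" : S\(N\NP)

[0,1] (N\NP)/NP  lex  "sent"
[1,2] NP  lex  "some"
[0,2] N\NP  >  k=1
[2,3] S\(N\NP)  lex  "heard"
[0,3] S  <  k=2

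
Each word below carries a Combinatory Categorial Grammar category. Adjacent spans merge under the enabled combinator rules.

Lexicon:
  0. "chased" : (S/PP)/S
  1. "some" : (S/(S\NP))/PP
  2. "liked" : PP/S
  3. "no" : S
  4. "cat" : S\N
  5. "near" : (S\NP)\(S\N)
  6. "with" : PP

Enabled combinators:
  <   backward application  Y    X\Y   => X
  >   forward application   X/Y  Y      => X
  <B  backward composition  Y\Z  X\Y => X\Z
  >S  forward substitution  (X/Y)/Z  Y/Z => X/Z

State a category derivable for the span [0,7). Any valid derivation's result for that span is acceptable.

[0,7] S   >
  [0,6] S/PP   >
    [0,1] "chased" : (S/PP)/S
    [1,6] S   >
      [1,4] S/(S\NP)   >
        [1,2] "some" : (S/(S\NP))/PP
        [2,4] PP   >
          [2,3] "liked" : PP/S
          [3,4] "no" : S
      [4,6] S\NP   <
        [4,5] "cat" : S\N
        [5,6] "near" : (S\NP)\(S\N)
  [6,7] "with" : PP

S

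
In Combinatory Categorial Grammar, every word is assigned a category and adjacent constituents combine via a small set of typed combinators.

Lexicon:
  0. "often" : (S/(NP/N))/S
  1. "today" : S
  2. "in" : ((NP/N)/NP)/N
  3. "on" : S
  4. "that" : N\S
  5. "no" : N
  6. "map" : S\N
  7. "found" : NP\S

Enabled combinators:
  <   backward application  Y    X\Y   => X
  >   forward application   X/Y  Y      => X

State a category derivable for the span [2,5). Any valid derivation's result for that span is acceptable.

[0,8] S   >
  [0,2] S/(NP/N)   >
    [0,1] "often" : (S/(NP/N))/S
    [1,2] "today" : S
  [2,8] NP/N   >
    [2,5] (NP/N)/NP   >
      [2,3] "in" : ((NP/N)/NP)/N
      [3,5] N   <
        [3,4] "on" : S
        [4,5] "that" : N\S
    [5,8] NP   <
      [5,7] S   <
        [5,6] "no" : N
        [6,7] "map" : S\N
      [7,8] "found" : NP\S

(NP/N)/NP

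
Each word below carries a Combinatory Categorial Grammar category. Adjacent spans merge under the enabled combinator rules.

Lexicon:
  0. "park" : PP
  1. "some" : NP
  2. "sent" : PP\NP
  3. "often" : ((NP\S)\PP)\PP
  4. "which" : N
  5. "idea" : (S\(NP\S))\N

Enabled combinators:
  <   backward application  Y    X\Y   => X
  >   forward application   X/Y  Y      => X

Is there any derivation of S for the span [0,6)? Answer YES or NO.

[0,6] S   <
  [0,4] NP\S   <
    [0,1] "park" : PP
    [1,4] (NP\S)\PP   <
      [1,3] PP   <
        [1,2] "some" : NP
        [2,3] "sent" : PP\NP
      [3,4] "often" : ((NP\S)\PP)\PP
  [4,6] S\(NP\S)   <
    [4,5] "which" : N
    [5,6] "idea" : (S\(NP\S))\N

YES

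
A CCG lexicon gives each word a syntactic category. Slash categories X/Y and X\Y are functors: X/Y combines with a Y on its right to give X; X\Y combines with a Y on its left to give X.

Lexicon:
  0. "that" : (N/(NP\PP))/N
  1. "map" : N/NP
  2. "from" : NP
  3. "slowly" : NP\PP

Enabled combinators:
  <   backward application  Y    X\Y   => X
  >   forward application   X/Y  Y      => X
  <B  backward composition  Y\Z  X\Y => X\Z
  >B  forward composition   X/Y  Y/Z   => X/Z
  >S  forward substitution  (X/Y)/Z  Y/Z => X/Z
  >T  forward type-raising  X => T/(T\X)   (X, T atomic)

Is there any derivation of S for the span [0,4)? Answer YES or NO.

NO

(N/(NP\PP))/N N/NP NP NP\PP
CKY chart[0,4] = {N, N/(N\N), NP/(NP\N), PP/(PP\N), S/(S\N)}; S ∉ chart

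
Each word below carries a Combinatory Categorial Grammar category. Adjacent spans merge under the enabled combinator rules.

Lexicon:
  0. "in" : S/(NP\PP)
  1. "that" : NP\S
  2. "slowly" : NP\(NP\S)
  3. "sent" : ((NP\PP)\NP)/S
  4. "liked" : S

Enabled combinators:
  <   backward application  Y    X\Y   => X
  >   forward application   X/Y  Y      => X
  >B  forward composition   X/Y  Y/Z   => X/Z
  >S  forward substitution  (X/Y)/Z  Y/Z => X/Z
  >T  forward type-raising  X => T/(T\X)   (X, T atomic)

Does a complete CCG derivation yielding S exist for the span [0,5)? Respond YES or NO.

[0,5] S   >
  [0,1] "in" : S/(NP\PP)
  [1,5] NP\PP   <
    [1,3] NP   <
      [1,2] "that" : NP\S
      [2,3] "slowly" : NP\(NP\S)
    [3,5] (NP\PP)\NP   >
      [3,4] "sent" : ((NP\PP)\NP)/S
      [4,5] "liked" : S

YES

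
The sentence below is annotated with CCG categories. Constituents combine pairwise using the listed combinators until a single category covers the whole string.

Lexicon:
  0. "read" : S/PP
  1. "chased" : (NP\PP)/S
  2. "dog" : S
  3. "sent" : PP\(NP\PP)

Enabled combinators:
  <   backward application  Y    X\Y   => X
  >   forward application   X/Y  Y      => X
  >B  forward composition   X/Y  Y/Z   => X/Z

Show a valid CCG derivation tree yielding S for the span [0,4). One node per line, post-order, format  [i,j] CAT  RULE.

[0,4] S   >
  [0,1] "read" : S/PP
  [1,4] PP   <
    [1,3] NP\PP   >
      [1,2] "chased" : (NP\PP)/S
      [2,3] "dog" : S
    [3,4] "sent" : PP\(NP\PP)

[0,1] S/PP  lex  "read"
[1,2] (NP\PP)/S  lex  "chased"
[2,3] S  lex  "dog"
[1,3] NP\PP  >  k=2
[3,4] PP\(NP\PP)  lex  "sent"
[1,4] PP  <  k=3
[0,4] S  >  k=1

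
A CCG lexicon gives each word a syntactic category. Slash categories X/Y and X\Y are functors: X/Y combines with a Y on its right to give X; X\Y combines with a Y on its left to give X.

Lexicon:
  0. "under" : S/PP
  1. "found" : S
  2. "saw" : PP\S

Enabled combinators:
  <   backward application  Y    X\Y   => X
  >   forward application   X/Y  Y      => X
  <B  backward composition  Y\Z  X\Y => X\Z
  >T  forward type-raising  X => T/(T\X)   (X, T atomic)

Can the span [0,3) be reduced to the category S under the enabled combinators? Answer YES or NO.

[0,3] S   >
  [0,1] "under" : S/PP
  [1,3] PP   <
    [1,2] "found" : S
    [2,3] "saw" : PP\S

YES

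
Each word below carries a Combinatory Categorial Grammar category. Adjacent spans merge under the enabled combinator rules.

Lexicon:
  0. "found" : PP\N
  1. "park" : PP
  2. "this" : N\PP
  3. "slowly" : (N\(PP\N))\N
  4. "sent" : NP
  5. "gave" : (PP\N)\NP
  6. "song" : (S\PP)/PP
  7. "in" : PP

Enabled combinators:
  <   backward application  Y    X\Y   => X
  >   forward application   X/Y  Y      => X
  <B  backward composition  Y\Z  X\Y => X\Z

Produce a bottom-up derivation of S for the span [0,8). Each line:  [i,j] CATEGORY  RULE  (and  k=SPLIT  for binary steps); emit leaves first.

[0,1] PP\N  lex  "found"
[1,2] PP  lex  "park"
[2,3] N\PP  lex  "this"
[1,3] N  <  k=2
[3,4] (N\(PP\N))\N  lex  "slowly"
[1,4] N\(PP\N)  <  k=3
[0,4] N  <  k=1
[4,5] NP  lex  "sent"
[5,6] (PP\N)\NP  lex  "gave"
[4,6] PP\N  <  k=5
[0,6] PP  <  k=4
[6,7] (S\PP)/PP  lex  "song"
[7,8] PP  lex  "in"
[6,8] S\PP  >  k=7
[0,8] S  <  k=6

[0,8] S   <
  [0,6] PP   <
    [0,4] N   <
      [0,1] "found" : PP\N
      [1,4] N\(PP\N)   <
        [1,3] N   <
          [1,2] "park" : PP
          [2,3] "this" : N\PP
        [3,4] "slowly" : (N\(PP\N))\N
    [4,6] PP\N   <
      [4,5] "sent" : NP
      [5,6] "gave" : (PP\N)\NP
  [6,8] S\PP   >
    [6,7] "song" : (S\PP)/PP
    [7,8] "in" : PP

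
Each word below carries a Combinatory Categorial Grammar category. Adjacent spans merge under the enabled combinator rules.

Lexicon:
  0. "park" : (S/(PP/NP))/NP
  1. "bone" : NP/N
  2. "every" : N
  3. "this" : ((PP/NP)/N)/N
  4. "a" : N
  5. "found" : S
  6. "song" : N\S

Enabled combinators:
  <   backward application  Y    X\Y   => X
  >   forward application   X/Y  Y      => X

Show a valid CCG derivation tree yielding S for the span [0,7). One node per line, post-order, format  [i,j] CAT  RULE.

[0,7] S   >
  [0,3] S/(PP/NP)   >
    [0,1] "park" : (S/(PP/NP))/NP
    [1,3] NP   >
      [1,2] "bone" : NP/N
      [2,3] "every" : N
  [3,7] PP/NP   >
    [3,5] (PP/NP)/N   >
      [3,4] "this" : ((PP/NP)/N)/N
      [4,5] "a" : N
    [5,7] N   <
      [5,6] "found" : S
      [6,7] "song" : N\S

[0,1] (S/(PP/NP))/NP  lex  "park"
[1,2] NP/N  lex  "bone"
[2,3] N  lex  "every"
[1,3] NP  >  k=2
[0,3] S/(PP/NP)  >  k=1
[3,4] ((PP/NP)/N)/N  lex  "this"
[4,5] N  lex  "a"
[3,5] (PP/NP)/N  >  k=4
[5,6] S  lex  "found"
[6,7] N\S  lex  "song"
[5,7] N  <  k=6
[3,7] PP/NP  >  k=5
[0,7] S  >  k=3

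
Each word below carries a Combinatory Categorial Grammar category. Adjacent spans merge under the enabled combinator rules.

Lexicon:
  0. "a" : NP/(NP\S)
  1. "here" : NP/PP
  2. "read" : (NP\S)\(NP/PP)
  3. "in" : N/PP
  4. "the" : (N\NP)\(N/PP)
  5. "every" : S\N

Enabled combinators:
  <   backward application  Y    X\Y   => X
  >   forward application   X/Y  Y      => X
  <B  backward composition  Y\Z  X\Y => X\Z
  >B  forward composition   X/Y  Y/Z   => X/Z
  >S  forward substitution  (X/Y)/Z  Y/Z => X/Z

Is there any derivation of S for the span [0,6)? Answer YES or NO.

[0,6] S   <
  [0,5] N   <
    [0,3] NP   >
      [0,1] "a" : NP/(NP\S)
      [1,3] NP\S   <
        [1,2] "here" : NP/PP
        [2,3] "read" : (NP\S)\(NP/PP)
    [3,5] N\NP   <
      [3,4] "in" : N/PP
      [4,5] "the" : (N\NP)\(N/PP)
  [5,6] "every" : S\N

YES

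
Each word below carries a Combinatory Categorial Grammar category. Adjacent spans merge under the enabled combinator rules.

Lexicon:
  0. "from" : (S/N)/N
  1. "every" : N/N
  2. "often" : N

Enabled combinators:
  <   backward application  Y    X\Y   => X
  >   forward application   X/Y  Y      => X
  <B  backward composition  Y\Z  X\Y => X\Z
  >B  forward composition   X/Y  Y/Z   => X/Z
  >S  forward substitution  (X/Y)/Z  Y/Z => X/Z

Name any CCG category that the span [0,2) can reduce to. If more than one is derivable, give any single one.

S/N

[0,3] S   >
  [0,2] S/N   >S
    [0,1] "from" : (S/N)/N
    [1,2] "every" : N/N
  [2,3] "often" : N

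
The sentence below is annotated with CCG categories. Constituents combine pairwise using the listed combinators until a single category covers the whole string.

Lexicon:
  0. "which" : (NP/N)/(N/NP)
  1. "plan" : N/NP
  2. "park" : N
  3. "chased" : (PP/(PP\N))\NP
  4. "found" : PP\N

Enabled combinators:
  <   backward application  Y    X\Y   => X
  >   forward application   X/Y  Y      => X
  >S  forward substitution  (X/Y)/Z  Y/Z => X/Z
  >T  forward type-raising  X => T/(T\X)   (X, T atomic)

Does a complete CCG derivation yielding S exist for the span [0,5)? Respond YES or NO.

NO

(NP/N)/(N/NP) N/NP N (PP/(PP\N))\NP PP\N
CKY chart[0,5] = {N/(N\PP), NP/(NP\PP), PP, PP/(PP\PP), S/(S\PP)}; S ∉ chart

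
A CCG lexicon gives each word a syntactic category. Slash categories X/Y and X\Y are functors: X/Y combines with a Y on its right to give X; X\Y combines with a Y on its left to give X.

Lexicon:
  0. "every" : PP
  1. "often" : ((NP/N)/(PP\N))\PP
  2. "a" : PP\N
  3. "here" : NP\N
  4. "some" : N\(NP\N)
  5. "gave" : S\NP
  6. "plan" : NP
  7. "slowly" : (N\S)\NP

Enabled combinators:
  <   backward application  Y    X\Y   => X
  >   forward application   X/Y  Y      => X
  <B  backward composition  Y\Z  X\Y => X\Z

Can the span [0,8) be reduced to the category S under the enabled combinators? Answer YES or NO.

NO

PP ((NP/N)/(PP\N))\PP PP\N NP\N N\(NP\N) S\NP NP (N\S)\NP
CKY chart[0,8] = {N}; S ∉ chart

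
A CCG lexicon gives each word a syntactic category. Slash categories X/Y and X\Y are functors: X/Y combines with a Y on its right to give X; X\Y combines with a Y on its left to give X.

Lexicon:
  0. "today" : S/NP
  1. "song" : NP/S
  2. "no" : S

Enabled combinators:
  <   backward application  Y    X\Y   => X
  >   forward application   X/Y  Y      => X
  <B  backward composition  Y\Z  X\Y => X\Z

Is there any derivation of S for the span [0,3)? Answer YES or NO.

[0,3] S   >
  [0,1] "today" : S/NP
  [1,3] NP   >
    [1,2] "song" : NP/S
    [2,3] "no" : S

YES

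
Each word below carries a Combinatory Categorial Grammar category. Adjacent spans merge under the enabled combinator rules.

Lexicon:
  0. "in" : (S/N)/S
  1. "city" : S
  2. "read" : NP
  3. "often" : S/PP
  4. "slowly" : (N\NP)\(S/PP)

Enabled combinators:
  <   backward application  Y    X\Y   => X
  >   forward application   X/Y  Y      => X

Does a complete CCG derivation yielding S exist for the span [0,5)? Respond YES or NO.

YES

[0,5] S   >
  [0,2] S/N   >
    [0,1] "in" : (S/N)/S
    [1,2] "city" : S
  [2,5] N   <
    [2,3] "read" : NP
    [3,5] N\NP   <
      [3,4] "often" : S/PP
      [4,5] "slowly" : (N\NP)\(S/PP)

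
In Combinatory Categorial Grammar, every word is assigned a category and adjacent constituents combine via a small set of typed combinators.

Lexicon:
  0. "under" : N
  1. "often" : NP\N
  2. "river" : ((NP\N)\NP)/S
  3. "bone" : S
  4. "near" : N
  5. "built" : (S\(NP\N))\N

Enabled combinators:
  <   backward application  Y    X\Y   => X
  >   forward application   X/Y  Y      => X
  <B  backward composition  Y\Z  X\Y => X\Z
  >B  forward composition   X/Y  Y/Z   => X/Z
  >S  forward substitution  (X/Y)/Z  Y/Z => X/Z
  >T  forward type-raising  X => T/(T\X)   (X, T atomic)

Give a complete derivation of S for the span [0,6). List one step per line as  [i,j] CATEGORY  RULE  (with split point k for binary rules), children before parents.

[0,6] S   <
  [0,2] NP   <
    [0,1] "under" : N
    [1,2] "often" : NP\N
  [2,6] S\NP   <B
    [2,4] (NP\N)\NP   >
      [2,3] "river" : ((NP\N)\NP)/S
      [3,4] "bone" : S
    [4,6] S\(NP\N)   <
      [4,5] "near" : N
      [5,6] "built" : (S\(NP\N))\N

[0,1] N  lex  "under"
[1,2] NP\N  lex  "often"
[0,2] NP  <  k=1
[2,3] ((NP\N)\NP)/S  lex  "river"
[3,4] S  lex  "bone"
[2,4] (NP\N)\NP  >  k=3
[4,5] N  lex  "near"
[5,6] (S\(NP\N))\N  lex  "built"
[4,6] S\(NP\N)  <  k=5
[2,6] S\NP  <B  k=4
[0,6] S  <  k=2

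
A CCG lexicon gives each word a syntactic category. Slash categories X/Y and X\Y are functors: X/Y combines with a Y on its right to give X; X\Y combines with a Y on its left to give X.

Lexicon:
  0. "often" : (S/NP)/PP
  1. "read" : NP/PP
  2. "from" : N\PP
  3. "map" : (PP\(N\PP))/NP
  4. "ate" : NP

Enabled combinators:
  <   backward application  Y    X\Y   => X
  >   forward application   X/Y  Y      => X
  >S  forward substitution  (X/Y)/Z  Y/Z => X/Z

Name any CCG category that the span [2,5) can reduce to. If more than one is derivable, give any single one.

PP

[0,5] S   >
  [0,2] S/PP   >S
    [0,1] "often" : (S/NP)/PP
    [1,2] "read" : NP/PP
  [2,5] PP   <
    [2,3] "from" : N\PP
    [3,5] PP\(N\PP)   >
      [3,4] "map" : (PP\(N\PP))/NP
      [4,5] "ate" : NP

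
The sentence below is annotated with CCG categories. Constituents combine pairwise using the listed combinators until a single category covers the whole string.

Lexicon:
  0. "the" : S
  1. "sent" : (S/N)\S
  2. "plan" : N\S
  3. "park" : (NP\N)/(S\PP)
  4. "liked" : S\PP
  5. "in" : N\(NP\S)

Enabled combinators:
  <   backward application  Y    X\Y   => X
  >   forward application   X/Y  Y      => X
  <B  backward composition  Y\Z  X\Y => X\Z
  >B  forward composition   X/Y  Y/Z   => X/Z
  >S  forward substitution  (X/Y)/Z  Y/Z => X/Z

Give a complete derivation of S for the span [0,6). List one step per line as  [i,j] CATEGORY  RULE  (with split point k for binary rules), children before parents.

[0,6] S   >
  [0,2] S/N   <
    [0,1] "the" : S
    [1,2] "sent" : (S/N)\S
  [2,6] N   <
    [2,5] NP\S   <B
      [2,3] "plan" : N\S
      [3,5] NP\N   >
        [3,4] "park" : (NP\N)/(S\PP)
        [4,5] "liked" : S\PP
    [5,6] "in" : N\(NP\S)

[0,1] S  lex  "the"
[1,2] (S/N)\S  lex  "sent"
[0,2] S/N  <  k=1
[2,3] N\S  lex  "plan"
[3,4] (NP\N)/(S\PP)  lex  "park"
[4,5] S\PP  lex  "liked"
[3,5] NP\N  >  k=4
[2,5] NP\S  <B  k=3
[5,6] N\(NP\S)  lex  "in"
[2,6] N  <  k=5
[0,6] S  >  k=2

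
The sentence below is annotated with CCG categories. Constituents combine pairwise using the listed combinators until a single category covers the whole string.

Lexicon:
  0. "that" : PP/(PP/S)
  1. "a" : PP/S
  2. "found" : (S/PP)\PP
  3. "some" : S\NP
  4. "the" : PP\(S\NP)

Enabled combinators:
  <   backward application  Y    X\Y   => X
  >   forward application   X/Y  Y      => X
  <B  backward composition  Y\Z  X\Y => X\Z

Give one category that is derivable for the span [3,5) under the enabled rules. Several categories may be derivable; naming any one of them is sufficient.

[0,5] S   >
  [0,3] S/PP   <
    [0,2] PP   >
      [0,1] "that" : PP/(PP/S)
      [1,2] "a" : PP/S
    [2,3] "found" : (S/PP)\PP
  [3,5] PP   <
    [3,4] "some" : S\NP
    [4,5] "the" : PP\(S\NP)

PP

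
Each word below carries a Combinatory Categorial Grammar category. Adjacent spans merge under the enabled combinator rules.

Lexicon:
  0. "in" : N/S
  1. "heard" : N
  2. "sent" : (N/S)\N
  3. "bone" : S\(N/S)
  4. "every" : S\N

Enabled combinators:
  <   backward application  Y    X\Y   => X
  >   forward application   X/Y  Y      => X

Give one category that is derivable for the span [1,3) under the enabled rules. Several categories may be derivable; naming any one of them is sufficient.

[0,5] S   <
  [0,4] N   >
    [0,1] "in" : N/S
    [1,4] S   <
      [1,3] N/S   <
        [1,2] "heard" : N
        [2,3] "sent" : (N/S)\N
      [3,4] "bone" : S\(N/S)
  [4,5] "every" : S\N

N/S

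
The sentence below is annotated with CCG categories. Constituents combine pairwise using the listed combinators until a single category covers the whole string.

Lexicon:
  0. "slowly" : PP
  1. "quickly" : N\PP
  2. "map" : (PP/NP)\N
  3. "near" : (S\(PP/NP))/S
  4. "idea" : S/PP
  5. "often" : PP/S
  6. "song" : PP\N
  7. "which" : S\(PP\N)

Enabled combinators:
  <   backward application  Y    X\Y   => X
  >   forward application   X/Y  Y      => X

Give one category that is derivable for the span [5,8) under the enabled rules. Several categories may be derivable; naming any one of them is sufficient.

[0,8] S   <
  [0,3] PP/NP   <
    [0,2] N   <
      [0,1] "slowly" : PP
      [1,2] "quickly" : N\PP
    [2,3] "map" : (PP/NP)\N
  [3,8] S\(PP/NP)   >
    [3,4] "near" : (S\(PP/NP))/S
    [4,8] S   >
      [4,5] "idea" : S/PP
      [5,8] PP   >
        [5,6] "often" : PP/S
        [6,8] S   <
          [6,7] "song" : PP\N
          [7,8] "which" : S\(PP\N)

PP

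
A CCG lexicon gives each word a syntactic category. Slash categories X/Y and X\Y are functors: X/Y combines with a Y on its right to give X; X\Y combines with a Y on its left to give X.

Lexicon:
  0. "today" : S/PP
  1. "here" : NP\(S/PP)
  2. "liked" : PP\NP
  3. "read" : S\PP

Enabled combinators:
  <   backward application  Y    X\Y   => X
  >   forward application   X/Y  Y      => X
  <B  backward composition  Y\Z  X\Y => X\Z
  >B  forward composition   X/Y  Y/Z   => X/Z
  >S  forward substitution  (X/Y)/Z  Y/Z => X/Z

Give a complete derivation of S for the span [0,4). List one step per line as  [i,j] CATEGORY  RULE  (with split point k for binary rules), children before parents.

[0,1] S/PP  lex  "today"
[1,2] NP\(S/PP)  lex  "here"
[0,2] NP  <  k=1
[2,3] PP\NP  lex  "liked"
[0,3] PP  <  k=2
[3,4] S\PP  lex  "read"
[0,4] S  <  k=3

[0,4] S   <
  [0,3] PP   <
    [0,2] NP   <
      [0,1] "today" : S/PP
      [1,2] "here" : NP\(S/PP)
    [2,3] "liked" : PP\NP
  [3,4] "read" : S\PP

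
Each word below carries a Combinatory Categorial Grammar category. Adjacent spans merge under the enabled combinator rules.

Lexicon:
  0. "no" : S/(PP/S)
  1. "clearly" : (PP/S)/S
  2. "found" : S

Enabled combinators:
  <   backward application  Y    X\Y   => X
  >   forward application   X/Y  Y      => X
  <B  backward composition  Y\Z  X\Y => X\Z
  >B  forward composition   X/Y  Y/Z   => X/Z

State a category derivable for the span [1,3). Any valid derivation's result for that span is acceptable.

PP/S

[0,3] S   >
  [0,1] "no" : S/(PP/S)
  [1,3] PP/S   >
    [1,2] "clearly" : (PP/S)/S
    [2,3] "found" : S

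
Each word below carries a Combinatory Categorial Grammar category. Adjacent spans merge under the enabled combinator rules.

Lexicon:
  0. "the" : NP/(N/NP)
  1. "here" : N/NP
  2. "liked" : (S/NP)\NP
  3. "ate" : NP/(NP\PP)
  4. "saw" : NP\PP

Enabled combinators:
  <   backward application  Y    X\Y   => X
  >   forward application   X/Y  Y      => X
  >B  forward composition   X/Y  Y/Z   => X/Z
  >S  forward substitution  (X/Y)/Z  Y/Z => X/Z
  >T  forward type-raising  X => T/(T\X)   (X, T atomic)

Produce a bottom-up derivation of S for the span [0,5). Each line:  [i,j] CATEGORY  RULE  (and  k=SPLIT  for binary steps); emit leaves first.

[0,1] NP/(N/NP)  lex  "the"
[1,2] N/NP  lex  "here"
[0,2] NP  >  k=1
[2,3] (S/NP)\NP  lex  "liked"
[0,3] S/NP  <  k=2
[3,4] NP/(NP\PP)  lex  "ate"
[4,5] NP\PP  lex  "saw"
[3,5] NP  >  k=4
[0,5] S  >  k=3

[0,5] S   >
  [0,3] S/NP   <
    [0,2] NP   >
      [0,1] "the" : NP/(N/NP)
      [1,2] "here" : N/NP
    [2,3] "liked" : (S/NP)\NP
  [3,5] NP   >
    [3,4] "ate" : NP/(NP\PP)
    [4,5] "saw" : NP\PP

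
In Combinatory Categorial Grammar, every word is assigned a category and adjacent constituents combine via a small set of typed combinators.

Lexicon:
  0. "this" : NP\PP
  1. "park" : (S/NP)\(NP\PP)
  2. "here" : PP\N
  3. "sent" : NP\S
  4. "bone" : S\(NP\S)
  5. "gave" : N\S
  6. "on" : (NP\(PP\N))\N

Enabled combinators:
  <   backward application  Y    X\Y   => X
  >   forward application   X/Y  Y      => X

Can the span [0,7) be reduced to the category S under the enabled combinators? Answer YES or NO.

[0,7] S   >
  [0,2] S/NP   <
    [0,1] "this" : NP\PP
    [1,2] "park" : (S/NP)\(NP\PP)
  [2,7] NP   <
    [2,3] "here" : PP\N
    [3,7] NP\(PP\N)   <
      [3,6] N   <
        [3,5] S   <
          [3,4] "sent" : NP\S
          [4,5] "bone" : S\(NP\S)
        [5,6] "gave" : N\S
      [6,7] "on" : (NP\(PP\N))\N

YES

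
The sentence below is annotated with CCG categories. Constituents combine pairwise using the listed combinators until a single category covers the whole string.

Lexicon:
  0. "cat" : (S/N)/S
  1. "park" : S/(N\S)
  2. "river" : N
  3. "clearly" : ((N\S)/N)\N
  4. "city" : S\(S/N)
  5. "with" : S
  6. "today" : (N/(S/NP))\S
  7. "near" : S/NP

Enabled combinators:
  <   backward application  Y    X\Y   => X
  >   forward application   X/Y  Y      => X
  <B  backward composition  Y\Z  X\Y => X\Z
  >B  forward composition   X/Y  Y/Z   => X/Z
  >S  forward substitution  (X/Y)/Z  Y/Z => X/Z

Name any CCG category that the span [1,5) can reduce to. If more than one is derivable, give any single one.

[0,8] S   >
  [0,5] S/N   >
    [0,1] "cat" : (S/N)/S
    [1,5] S   <
      [1,4] S/N   >B
        [1,2] "park" : S/(N\S)
        [2,4] (N\S)/N   <
          [2,3] "river" : N
          [3,4] "clearly" : ((N\S)/N)\N
      [4,5] "city" : S\(S/N)
  [5,8] N   >
    [5,7] N/(S/NP)   <
      [5,6] "with" : S
      [6,7] "today" : (N/(S/NP))\S
    [7,8] "near" : S/NP

S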